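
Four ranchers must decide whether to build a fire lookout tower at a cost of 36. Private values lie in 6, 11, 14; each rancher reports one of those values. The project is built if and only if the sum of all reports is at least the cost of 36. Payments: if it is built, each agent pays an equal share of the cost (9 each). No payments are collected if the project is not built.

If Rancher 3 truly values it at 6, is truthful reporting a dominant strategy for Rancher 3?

Check each profile of the others' reports and compare truth against every alternative report.
Others report (6, 6, 14): truth gives 0, best alternative gives -3.
Others report (6, 11, 11): truth gives 0, best alternative gives -3.
Others report (6, 14, 6): truth gives 0, best alternative gives -3.
Others report (11, 6, 11): truth gives 0, best alternative gives -3.
Others report (11, 11, 6): truth gives 0, best alternative gives -3.
Others report (14, 6, 6): truth gives 0, best alternative gives -3.
(Remaining 21 profiles checked similarly; truth is weakly best in each.)
In every case the truthful report is at least as good as any alternative, so it is a dominant strategy.

Yes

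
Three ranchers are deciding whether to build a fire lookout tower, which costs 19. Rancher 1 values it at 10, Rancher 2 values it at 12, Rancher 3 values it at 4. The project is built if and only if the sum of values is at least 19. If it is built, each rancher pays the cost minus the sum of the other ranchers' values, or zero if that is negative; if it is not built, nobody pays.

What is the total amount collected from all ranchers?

8

Total value 26 ≥ cost 19, so it is built.
Rancher 1: others sum to 16; max(0, 19 - 16) = 3.
Rancher 2: others sum to 14; max(0, 19 - 14) = 5.
Rancher 3: others sum to 22; max(0, 19 - 22) = 0.
Total collected = 3 + 5 + 0 = 8.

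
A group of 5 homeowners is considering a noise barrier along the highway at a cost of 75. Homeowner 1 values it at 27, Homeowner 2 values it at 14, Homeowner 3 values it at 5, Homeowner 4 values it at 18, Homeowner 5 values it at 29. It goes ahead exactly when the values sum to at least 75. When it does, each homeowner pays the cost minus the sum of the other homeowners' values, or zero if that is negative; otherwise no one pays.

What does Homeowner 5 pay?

11

Total value 93 ≥ cost 75, so the project is built.
The other homeowners' values sum to 64.
Cost minus that sum is 75 - 64 = 11.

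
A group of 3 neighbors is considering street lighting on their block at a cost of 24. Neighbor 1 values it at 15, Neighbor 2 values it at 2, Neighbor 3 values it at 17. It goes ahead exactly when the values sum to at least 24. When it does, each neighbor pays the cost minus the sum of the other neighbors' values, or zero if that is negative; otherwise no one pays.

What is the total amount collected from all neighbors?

Total value 34 ≥ cost 24, so it is built.
Neighbor 1: others sum to 19; max(0, 24 - 19) = 5.
Neighbor 2: others sum to 32; max(0, 24 - 32) = 0.
Neighbor 3: others sum to 17; max(0, 24 - 17) = 7.
Total collected = 5 + 0 + 7 = 12.

12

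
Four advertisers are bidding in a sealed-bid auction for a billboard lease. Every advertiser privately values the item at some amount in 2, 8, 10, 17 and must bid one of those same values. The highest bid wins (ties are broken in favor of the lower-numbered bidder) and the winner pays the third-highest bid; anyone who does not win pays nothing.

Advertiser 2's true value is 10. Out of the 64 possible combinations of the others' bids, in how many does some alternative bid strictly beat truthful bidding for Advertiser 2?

12

Others bid (2, 2, 17): truth gives 0; bid 17 gives 8 > 0. Violating.
Others bid (2, 8, 17): truth gives 0; bid 17 gives 2 > 0. Violating.
Others bid (2, 17, 2): truth gives 0; bid 17 gives 8 > 0. Violating.
Others bid (2, 17, 8): truth gives 0; bid 17 gives 2 > 0. Violating.
Others bid (2, 2, 2): truth gives 8; no alternative beats it.
Others bid (2, 2, 8): truth gives 8; no alternative beats it.
(Checking all 64 profiles: 12 have a profitable deviation, 52 do not.)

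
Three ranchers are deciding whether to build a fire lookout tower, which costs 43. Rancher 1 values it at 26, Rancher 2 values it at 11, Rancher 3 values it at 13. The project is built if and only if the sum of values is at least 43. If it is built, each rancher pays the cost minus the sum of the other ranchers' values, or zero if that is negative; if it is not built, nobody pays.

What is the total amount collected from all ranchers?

29

Total value 50 ≥ cost 43, so it is built.
Rancher 1: others sum to 24; max(0, 43 - 24) = 19.
Rancher 2: others sum to 39; max(0, 43 - 39) = 4.
Rancher 3: others sum to 37; max(0, 43 - 37) = 6.
Total collected = 19 + 4 + 6 = 29.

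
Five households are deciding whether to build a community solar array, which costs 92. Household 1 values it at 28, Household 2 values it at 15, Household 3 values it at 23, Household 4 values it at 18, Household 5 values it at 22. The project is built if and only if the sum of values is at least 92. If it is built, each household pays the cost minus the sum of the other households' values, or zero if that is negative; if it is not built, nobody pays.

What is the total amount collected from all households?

Total value 106 ≥ cost 92, so it is built.
Household 1: others sum to 78; max(0, 92 - 78) = 14.
Household 2: others sum to 91; max(0, 92 - 91) = 1.
Household 3: others sum to 83; max(0, 92 - 83) = 9.
Household 4: others sum to 88; max(0, 92 - 88) = 4.
Household 5: others sum to 84; max(0, 92 - 84) = 8.
Total collected = 14 + 1 + 9 + 4 + 8 = 36.

36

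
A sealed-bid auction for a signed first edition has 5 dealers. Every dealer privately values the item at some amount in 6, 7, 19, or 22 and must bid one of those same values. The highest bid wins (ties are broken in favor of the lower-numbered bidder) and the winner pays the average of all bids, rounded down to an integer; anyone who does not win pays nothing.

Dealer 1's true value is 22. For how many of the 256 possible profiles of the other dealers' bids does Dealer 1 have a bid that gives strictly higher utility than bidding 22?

Others bid (6, 6, 6, 6): truth gives 13; bid 6 gives 16 > 13. Violating.
Others bid (6, 6, 6, 7): truth gives 13; bid 7 gives 16 > 13. Violating.
Others bid (6, 6, 7, 6): truth gives 13; bid 7 gives 16 > 13. Violating.
Others bid (6, 6, 7, 7): truth gives 13; bid 7 gives 16 > 13. Violating.
Others bid (6, 6, 6, 19): truth gives 11; no alternative beats it.
Others bid (6, 6, 6, 22): truth gives 10; no alternative beats it.
(Checking all 256 profiles: 58 have a profitable deviation, 198 do not.)

58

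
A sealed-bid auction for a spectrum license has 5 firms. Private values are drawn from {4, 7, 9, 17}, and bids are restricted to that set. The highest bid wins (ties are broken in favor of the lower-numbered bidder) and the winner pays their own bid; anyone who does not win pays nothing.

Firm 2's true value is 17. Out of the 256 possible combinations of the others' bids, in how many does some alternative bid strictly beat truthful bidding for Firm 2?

Others bid (4, 4, 4, 4): truth gives 0; bid 7 gives 10 > 0. Violating.
Others bid (4, 4, 4, 7): truth gives 0; bid 7 gives 10 > 0. Violating.
Others bid (4, 4, 4, 9): truth gives 0; bid 9 gives 8 > 0. Violating.
Others bid (4, 4, 7, 4): truth gives 0; bid 7 gives 10 > 0. Violating.
Others bid (4, 4, 4, 17): truth gives 0; no alternative beats it.
Others bid (4, 4, 7, 17): truth gives 0; no alternative beats it.
(Checking all 256 profiles: 54 have a profitable deviation, 202 do not.)

54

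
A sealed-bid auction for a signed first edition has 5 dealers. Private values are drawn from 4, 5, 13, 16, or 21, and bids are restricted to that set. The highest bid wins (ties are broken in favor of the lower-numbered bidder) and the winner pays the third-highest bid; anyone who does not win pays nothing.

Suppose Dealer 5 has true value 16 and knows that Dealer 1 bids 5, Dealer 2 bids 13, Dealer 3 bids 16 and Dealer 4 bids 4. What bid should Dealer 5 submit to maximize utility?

21

Bid 4: loses, pays 0, utility 0.
Bid 5: loses, pays 0, utility 0.
Bid 13: loses, pays 0, utility 0.
Bid 16: loses, pays 0, utility 0.
Bid 21: wins, pays 13, utility 16 - 13 = 3.
The best choice is 21 with utility 3.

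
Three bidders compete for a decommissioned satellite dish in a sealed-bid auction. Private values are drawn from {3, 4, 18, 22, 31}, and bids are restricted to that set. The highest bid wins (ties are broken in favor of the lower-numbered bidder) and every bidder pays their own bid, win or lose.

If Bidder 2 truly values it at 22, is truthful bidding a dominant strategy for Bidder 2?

No

Consider the case where Bidder 1 bids 3 and Bidder 3 bids 3.
Truthful bid 22: wins, pays 22, utility 22 - 22 = 0.
Bid 4 instead: wins, pays 4, utility 22 - 4 = 18.
Since 18 > 0, bidding 4 is strictly better here, so truthful bidding is not dominant.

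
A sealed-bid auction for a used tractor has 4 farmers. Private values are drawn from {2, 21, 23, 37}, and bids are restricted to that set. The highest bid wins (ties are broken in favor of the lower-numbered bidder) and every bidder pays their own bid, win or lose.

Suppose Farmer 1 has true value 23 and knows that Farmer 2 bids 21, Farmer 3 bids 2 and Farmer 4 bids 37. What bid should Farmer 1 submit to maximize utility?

2

Bid 2: loses but pays 2, utility -2.
Bid 21: loses but pays 21, utility -21.
Bid 23: loses but pays 23, utility -23.
Bid 37: wins, pays 37, utility 23 - 37 = -14.
The best choice is 2 with utility -2.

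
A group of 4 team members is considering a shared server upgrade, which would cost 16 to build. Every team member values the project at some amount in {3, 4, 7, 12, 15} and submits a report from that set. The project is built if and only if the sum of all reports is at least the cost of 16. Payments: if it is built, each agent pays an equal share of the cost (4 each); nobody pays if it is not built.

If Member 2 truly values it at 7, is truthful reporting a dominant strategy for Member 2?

Check each profile of the others' reports and compare truth against every alternative report.
Others report (3, 3, 3): truth gives 3, best alternative gives 3.
Others report (3, 3, 4): truth gives 3, best alternative gives 3.
Others report (3, 3, 7): truth gives 3, best alternative gives 3.
Others report (3, 3, 12): truth gives 3, best alternative gives 3.
Others report (3, 3, 15): truth gives 3, best alternative gives 3.
Others report (3, 4, 3): truth gives 3, best alternative gives 3.
(Remaining 119 profiles checked similarly; truth is weakly best in each.)
In every case the truthful report is at least as good as any alternative, so it is a dominant strategy.

Yes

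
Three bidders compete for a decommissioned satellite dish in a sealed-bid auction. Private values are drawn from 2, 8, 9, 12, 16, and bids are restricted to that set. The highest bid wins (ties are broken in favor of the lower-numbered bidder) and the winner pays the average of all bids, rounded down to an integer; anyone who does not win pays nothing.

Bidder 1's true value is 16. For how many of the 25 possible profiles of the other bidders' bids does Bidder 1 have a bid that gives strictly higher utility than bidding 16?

16

Others bid (2, 2): truth gives 10; bid 2 gives 14 > 10. Violating.
Others bid (2, 8): truth gives 8; bid 8 gives 10 > 8. Violating.
Others bid (2, 9): truth gives 7; bid 9 gives 10 > 7. Violating.
Others bid (2, 12): truth gives 6; bid 12 gives 8 > 6. Violating.
Others bid (2, 16): truth gives 5; no alternative beats it.
Others bid (8, 16): truth gives 3; no alternative beats it.
(Checking all 25 profiles: 16 have a profitable deviation, 9 do not.)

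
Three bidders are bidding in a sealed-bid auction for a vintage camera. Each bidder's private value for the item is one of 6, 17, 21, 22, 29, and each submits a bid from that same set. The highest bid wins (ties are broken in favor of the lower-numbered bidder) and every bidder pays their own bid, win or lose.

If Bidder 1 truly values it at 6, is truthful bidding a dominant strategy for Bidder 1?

Yes

Check each profile of the others' bids and compare truth against every alternative bid.
Others bid (6, 6): truth gives 0, best alternative gives -11.
Others bid (6, 29): truth gives -6, best alternative gives -17.
Others bid (17, 29): truth gives -6, best alternative gives -17.
Others bid (21, 29): truth gives -6, best alternative gives -17.
Others bid (22, 29): truth gives -6, best alternative gives -17.
Others bid (29, 6): truth gives -6, best alternative gives -17.
(Remaining 19 profiles checked similarly; truth is weakly best in each.)
In every case the truthful bid is at least as good as any alternative, so it is a dominant strategy.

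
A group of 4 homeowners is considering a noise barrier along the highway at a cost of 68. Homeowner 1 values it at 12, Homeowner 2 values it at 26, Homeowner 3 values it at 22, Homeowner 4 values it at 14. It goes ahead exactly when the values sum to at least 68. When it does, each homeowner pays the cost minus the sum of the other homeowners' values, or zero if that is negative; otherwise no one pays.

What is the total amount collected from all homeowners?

Total value 74 ≥ cost 68, so it is built.
Homeowner 1: others sum to 62; max(0, 68 - 62) = 6.
Homeowner 2: others sum to 48; max(0, 68 - 48) = 20.
Homeowner 3: others sum to 52; max(0, 68 - 52) = 16.
Homeowner 4: others sum to 60; max(0, 68 - 60) = 8.
Total collected = 6 + 20 + 16 + 8 = 50.

50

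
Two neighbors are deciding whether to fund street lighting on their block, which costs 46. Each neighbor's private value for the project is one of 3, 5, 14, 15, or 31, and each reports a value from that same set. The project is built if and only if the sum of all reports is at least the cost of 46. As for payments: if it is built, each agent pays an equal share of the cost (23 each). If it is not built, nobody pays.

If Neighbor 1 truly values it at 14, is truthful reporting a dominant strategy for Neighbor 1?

Check each profile of the others' reports and compare truth against every alternative report.
Others report (3): truth gives 0, best alternative gives 0.
Others report (5): truth gives 0, best alternative gives 0.
Others report (14): truth gives 0, best alternative gives 0.
Others report (15): truth gives 0, best alternative gives 0.
Others report (31): truth gives 0, best alternative gives 0.
In every case the truthful report is at least as good as any alternative, so it is a dominant strategy.

Yes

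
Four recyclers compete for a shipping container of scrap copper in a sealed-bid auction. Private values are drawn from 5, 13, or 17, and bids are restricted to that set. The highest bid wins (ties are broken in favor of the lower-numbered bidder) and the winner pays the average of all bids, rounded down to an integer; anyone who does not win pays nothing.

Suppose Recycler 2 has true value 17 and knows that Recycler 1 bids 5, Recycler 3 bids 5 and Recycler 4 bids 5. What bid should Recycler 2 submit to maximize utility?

13

Bid 5: loses, pays 0, utility 0.
Bid 13: wins, pays 7, utility 17 - 7 = 10.
Bid 17: wins, pays 8, utility 17 - 8 = 9.
The best choice is 13 with utility 10.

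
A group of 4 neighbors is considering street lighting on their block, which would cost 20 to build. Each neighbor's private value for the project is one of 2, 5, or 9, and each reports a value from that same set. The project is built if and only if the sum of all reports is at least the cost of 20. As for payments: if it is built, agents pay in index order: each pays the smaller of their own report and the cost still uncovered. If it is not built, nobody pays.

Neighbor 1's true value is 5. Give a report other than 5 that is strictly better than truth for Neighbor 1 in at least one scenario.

Suppose Neighbor 2 reports 2, Neighbor 3 reports 9 and Neighbor 4 reports 9.
Report 5: project built, pays 5, utility 5 - 5 = 0.
Report 2: project built, pays 2, utility 5 - 2 = 3.
So reporting 2 beats truth here (3 > 0).

2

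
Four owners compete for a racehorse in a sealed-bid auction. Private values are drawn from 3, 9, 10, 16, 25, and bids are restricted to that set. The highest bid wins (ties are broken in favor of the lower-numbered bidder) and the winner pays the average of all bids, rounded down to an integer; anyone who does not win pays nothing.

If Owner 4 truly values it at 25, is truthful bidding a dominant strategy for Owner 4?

No

Consider the case where Owner 1 bids 3, Owner 2 bids 3 and Owner 3 bids 3.
Truthful bid 25: wins, pays 8, utility 25 - 8 = 17.
Bid 9 instead: wins, pays 4, utility 25 - 4 = 21.
Since 21 > 17, bidding 9 is strictly better here, so truthful bidding is not dominant.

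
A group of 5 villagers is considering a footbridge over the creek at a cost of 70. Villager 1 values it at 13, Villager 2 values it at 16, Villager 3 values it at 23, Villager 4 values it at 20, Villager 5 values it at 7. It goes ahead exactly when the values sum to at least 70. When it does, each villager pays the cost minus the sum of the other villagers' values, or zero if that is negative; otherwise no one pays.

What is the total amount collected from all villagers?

36

Total value 79 ≥ cost 70, so it is built.
Villager 1: others sum to 66; max(0, 70 - 66) = 4.
Villager 2: others sum to 63; max(0, 70 - 63) = 7.
Villager 3: others sum to 56; max(0, 70 - 56) = 14.
Villager 4: others sum to 59; max(0, 70 - 59) = 11.
Villager 5: others sum to 72; max(0, 70 - 72) = 0.
Total collected = 4 + 7 + 14 + 11 + 0 = 36.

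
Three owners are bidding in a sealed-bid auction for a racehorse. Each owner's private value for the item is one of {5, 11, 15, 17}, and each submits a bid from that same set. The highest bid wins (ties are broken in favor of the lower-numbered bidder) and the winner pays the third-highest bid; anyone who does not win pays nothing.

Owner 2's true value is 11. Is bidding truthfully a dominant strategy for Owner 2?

No

Consider the case where Owner 1 bids 5 and Owner 3 bids 15.
Truthful bid 11: loses, pays 0, utility 0.
Bid 15 instead: wins, pays 5, utility 11 - 5 = 6.
Since 6 > 0, bidding 15 is strictly better here, so truthful bidding is not dominant.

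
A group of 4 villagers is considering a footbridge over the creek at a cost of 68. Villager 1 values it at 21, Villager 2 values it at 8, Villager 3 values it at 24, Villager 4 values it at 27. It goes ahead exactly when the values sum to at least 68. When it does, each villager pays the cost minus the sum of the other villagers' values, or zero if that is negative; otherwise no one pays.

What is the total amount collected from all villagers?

36

Total value 80 ≥ cost 68, so it is built.
Villager 1: others sum to 59; max(0, 68 - 59) = 9.
Villager 2: others sum to 72; max(0, 68 - 72) = 0.
Villager 3: others sum to 56; max(0, 68 - 56) = 12.
Villager 4: others sum to 53; max(0, 68 - 53) = 15.
Total collected = 9 + 0 + 12 + 15 = 36.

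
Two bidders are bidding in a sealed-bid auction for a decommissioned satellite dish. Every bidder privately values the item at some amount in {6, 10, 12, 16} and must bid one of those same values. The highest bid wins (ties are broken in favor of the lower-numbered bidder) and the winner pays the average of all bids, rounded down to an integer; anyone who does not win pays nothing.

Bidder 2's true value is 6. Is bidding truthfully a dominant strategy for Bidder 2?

Yes

Check each profile of the others' bids and compare truth against every alternative bid.
Others bid (6): truth gives 0, best alternative gives -2.
Others bid (10): truth gives 0, best alternative gives 0.
Others bid (12): truth gives 0, best alternative gives 0.
Others bid (16): truth gives 0, best alternative gives 0.
In every case the truthful bid is at least as good as any alternative, so it is a dominant strategy.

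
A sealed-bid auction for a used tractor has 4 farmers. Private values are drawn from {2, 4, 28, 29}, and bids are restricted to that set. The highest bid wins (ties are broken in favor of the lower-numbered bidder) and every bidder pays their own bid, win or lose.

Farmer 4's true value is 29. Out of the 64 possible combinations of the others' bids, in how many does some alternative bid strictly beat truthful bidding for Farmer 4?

45

Others bid (2, 2, 2): truth gives 0; bid 4 gives 25 > 0. Violating.
Others bid (2, 2, 4): truth gives 0; bid 28 gives 1 > 0. Violating.
Others bid (2, 2, 29): truth gives -29; bid 2 gives -2 > -29. Violating.
Others bid (2, 4, 2): truth gives 0; bid 28 gives 1 > 0. Violating.
Others bid (2, 2, 28): truth gives 0; no alternative beats it.
Others bid (2, 4, 28): truth gives 0; no alternative beats it.
(Checking all 64 profiles: 45 have a profitable deviation, 19 do not.)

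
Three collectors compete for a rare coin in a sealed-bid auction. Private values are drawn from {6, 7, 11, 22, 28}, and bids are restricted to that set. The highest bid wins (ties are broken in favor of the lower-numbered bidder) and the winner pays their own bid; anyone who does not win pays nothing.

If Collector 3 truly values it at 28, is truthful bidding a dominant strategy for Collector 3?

No

Consider the case where Collector 1 bids 6 and Collector 2 bids 6.
Truthful bid 28: wins, pays 28, utility 28 - 28 = 0.
Bid 7 instead: wins, pays 7, utility 28 - 7 = 21.
Since 21 > 0, bidding 7 is strictly better here, so truthful bidding is not dominant.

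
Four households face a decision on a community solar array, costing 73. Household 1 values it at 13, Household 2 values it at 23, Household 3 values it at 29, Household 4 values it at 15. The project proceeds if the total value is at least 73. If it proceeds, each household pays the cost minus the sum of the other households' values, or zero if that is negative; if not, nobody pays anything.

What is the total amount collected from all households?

52

Total value 80 ≥ cost 73, so it is built.
Household 1: others sum to 67; max(0, 73 - 67) = 6.
Household 2: others sum to 57; max(0, 73 - 57) = 16.
Household 3: others sum to 51; max(0, 73 - 51) = 22.
Household 4: others sum to 65; max(0, 73 - 65) = 8.
Total collected = 6 + 16 + 22 + 8 = 52.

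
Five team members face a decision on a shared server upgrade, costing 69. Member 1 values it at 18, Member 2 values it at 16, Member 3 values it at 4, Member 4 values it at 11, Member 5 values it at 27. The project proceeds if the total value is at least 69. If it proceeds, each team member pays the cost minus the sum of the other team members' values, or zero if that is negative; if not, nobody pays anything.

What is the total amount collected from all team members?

44

Total value 76 ≥ cost 69, so it is built.
Member 1: others sum to 58; max(0, 69 - 58) = 11.
Member 2: others sum to 60; max(0, 69 - 60) = 9.
Member 3: others sum to 72; max(0, 69 - 72) = 0.
Member 4: others sum to 65; max(0, 69 - 65) = 4.
Member 5: others sum to 49; max(0, 69 - 49) = 20.
Total collected = 11 + 9 + 0 + 4 + 20 = 44.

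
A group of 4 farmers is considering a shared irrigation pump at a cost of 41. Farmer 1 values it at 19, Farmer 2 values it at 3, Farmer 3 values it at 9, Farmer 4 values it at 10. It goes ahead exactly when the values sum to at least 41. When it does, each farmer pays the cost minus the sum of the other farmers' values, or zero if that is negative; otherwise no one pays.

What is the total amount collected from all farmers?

41

Total value 41 ≥ cost 41, so it is built.
Farmer 1: others sum to 22; max(0, 41 - 22) = 19.
Farmer 2: others sum to 38; max(0, 41 - 38) = 3.
Farmer 3: others sum to 32; max(0, 41 - 32) = 9.
Farmer 4: others sum to 31; max(0, 41 - 31) = 10.
Total collected = 19 + 3 + 9 + 10 = 41.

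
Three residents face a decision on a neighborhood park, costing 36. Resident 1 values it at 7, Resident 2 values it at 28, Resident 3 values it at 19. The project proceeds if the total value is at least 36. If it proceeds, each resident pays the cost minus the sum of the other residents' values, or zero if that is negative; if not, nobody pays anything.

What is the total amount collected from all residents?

Total value 54 ≥ cost 36, so it is built.
Resident 1: others sum to 47; max(0, 36 - 47) = 0.
Resident 2: others sum to 26; max(0, 36 - 26) = 10.
Resident 3: others sum to 35; max(0, 36 - 35) = 1.
Total collected = 0 + 10 + 1 = 11.

11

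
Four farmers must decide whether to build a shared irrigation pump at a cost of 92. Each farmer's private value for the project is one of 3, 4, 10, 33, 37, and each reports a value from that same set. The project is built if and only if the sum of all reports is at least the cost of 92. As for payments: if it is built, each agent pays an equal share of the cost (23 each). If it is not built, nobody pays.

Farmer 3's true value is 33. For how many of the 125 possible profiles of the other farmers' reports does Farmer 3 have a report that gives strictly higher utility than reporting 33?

Others report (10, 10, 37): truth gives 0; report 37 gives 10 > 0. Violating.
Others report (10, 37, 10): truth gives 0; report 37 gives 10 > 0. Violating.
Others report (37, 10, 10): truth gives 0; report 37 gives 10 > 0. Violating.
Others report (3, 3, 3): truth gives 0; no alternative beats it.
Others report (3, 3, 4): truth gives 0; no alternative beats it.
(Checking all 125 profiles: 3 have a profitable deviation, 122 do not.)

3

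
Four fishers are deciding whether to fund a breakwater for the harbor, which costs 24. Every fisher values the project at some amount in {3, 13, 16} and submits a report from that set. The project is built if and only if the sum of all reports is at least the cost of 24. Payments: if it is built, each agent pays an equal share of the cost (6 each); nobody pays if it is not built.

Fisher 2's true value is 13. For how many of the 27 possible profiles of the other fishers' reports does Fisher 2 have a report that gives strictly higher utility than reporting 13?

1

Others report (3, 3, 3): truth gives 0; report 16 gives 7 > 0. Violating.
Others report (3, 3, 13): truth gives 7; no alternative beats it.
Others report (3, 3, 16): truth gives 7; no alternative beats it.
(Checking all 27 profiles: 1 has a profitable deviation, 26 do not.)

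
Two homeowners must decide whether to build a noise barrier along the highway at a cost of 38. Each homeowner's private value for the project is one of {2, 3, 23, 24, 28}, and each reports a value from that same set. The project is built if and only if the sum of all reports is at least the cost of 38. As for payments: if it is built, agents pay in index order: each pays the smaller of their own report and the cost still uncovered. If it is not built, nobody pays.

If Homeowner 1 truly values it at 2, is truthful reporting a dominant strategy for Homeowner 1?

Check each profile of the others' reports and compare truth against every alternative report.
Others report (2): truth gives 0, best alternative gives 0.
Others report (3): truth gives 0, best alternative gives 0.
Others report (23): truth gives 0, best alternative gives 0.
Others report (24): truth gives 0, best alternative gives 0.
Others report (28): truth gives 0, best alternative gives 0.
In every case the truthful report is at least as good as any alternative, so it is a dominant strategy.

Yes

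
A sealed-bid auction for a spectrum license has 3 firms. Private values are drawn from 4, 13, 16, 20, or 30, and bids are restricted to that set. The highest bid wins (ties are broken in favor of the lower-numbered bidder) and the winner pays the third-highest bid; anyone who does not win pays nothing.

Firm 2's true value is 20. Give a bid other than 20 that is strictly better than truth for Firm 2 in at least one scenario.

30

Suppose Firm 1 bids 4 and Firm 3 bids 30.
Bid 20: loses, pays 0, utility 0.
Bid 30: wins, pays 4, utility 20 - 4 = 16.
So bidding 30 beats truth here (16 > 0).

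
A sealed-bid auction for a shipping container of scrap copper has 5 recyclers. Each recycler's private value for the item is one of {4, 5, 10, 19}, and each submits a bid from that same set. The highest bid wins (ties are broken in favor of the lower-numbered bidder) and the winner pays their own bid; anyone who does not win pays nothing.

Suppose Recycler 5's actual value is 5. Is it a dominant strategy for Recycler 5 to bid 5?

Check each profile of the others' bids and compare truth against every alternative bid.
Others bid (4, 4, 4, 4): truth gives 0, best alternative gives 0.
Others bid (4, 4, 4, 5): truth gives 0, best alternative gives 0.
Others bid (4, 4, 4, 10): truth gives 0, best alternative gives 0.
Others bid (4, 4, 4, 19): truth gives 0, best alternative gives 0.
Others bid (4, 4, 5, 4): truth gives 0, best alternative gives 0.
Others bid (4, 4, 5, 5): truth gives 0, best alternative gives 0.
(Remaining 250 profiles checked similarly; truth is weakly best in each.)
In every case the truthful bid is at least as good as any alternative, so it is a dominant strategy.

Yes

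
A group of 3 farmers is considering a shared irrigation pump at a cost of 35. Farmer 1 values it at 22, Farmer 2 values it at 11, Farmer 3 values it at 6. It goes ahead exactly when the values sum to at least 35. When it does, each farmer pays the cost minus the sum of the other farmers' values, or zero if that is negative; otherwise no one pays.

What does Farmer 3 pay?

Total value 39 ≥ cost 35, so the project is built.
The other farmers' values sum to 33.
Cost minus that sum is 35 - 33 = 2.

2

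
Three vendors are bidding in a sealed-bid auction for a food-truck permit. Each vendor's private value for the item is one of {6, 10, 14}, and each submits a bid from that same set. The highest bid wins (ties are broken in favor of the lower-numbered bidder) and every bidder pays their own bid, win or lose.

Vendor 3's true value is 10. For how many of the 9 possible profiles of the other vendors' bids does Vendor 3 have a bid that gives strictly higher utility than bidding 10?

Others bid (6, 10): truth gives -10; bid 14 gives -4 > -10. Violating.
Others bid (6, 14): truth gives -10; bid 6 gives -6 > -10. Violating.
Others bid (10, 6): truth gives -10; bid 14 gives -4 > -10. Violating.
Others bid (10, 10): truth gives -10; bid 14 gives -4 > -10. Violating.
Others bid (6, 6): truth gives 0; no alternative beats it.
(Checking all 9 profiles: 8 have a profitable deviation, 1 does not.)

8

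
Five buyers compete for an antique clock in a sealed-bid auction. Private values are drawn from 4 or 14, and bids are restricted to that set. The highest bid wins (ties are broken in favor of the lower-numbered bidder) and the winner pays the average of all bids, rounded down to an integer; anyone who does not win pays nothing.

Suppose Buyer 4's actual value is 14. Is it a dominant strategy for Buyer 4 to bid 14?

Check each profile of the others' bids and compare truth against every alternative bid.
Others bid (4, 4, 4, 4): truth gives 8, best alternative gives 0.
Others bid (4, 4, 4, 14): truth gives 6, best alternative gives 0.
Others bid (4, 4, 14, 4): truth gives 0, best alternative gives 0.
Others bid (4, 4, 14, 14): truth gives 0, best alternative gives 0.
Others bid (4, 14, 4, 4): truth gives 0, best alternative gives 0.
Others bid (4, 14, 4, 14): truth gives 0, best alternative gives 0.
(Remaining 10 profiles checked similarly; truth is weakly best in each.)
In every case the truthful bid is at least as good as any alternative, so it is a dominant strategy.

Yes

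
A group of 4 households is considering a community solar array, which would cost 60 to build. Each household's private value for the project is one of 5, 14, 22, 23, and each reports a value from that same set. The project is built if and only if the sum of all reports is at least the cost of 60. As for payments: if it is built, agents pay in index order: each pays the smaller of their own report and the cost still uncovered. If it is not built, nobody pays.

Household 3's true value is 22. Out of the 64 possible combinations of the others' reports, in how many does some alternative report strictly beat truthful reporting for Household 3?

37

Others report (5, 22, 22): truth gives 0; report 14 gives 8 > 0. Violating.
Others report (5, 22, 23): truth gives 0; report 14 gives 8 > 0. Violating.
Others report (5, 23, 22): truth gives 0; report 14 gives 8 > 0. Violating.
Others report (5, 23, 23): truth gives 0; report 14 gives 8 > 0. Violating.
Others report (5, 5, 5): truth gives 0; no alternative beats it.
Others report (5, 5, 14): truth gives 0; no alternative beats it.
(Checking all 64 profiles: 37 have a profitable deviation, 27 do not.)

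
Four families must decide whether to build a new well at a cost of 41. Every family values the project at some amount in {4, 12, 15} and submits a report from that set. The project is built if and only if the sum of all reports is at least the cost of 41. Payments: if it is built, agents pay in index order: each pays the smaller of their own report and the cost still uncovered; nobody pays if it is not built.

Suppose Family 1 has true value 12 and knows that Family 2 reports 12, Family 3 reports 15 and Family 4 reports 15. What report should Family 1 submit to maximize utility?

Report 4: project built, pays 4, utility 12 - 4 = 8.
Report 12: project built, pays 12, utility 12 - 12 = 0.
Report 15: project built, pays 15, utility 12 - 15 = -3.
The best choice is 4 with utility 8.

4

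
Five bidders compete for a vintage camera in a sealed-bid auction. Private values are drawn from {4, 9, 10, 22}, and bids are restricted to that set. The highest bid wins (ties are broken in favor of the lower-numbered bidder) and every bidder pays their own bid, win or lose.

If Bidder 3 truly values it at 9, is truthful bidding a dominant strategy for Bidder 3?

No

Consider the case where Bidder 1 bids 4, Bidder 2 bids 4, Bidder 4 bids 4 and Bidder 5 bids 10.
Truthful bid 9: loses but pays 9, utility -9.
Bid 4 instead: loses but pays 4, utility -4.
Since -4 > -9, bidding 4 is strictly better here, so truthful bidding is not dominant.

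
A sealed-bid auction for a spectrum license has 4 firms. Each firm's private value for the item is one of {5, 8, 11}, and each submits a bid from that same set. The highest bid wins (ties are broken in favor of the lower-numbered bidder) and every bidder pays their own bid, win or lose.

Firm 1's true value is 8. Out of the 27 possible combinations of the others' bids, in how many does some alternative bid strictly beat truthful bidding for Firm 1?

20

Others bid (5, 5, 5): truth gives 0; bid 5 gives 3 > 0. Violating.
Others bid (5, 5, 11): truth gives -8; bid 11 gives -3 > -8. Violating.
Others bid (5, 8, 11): truth gives -8; bid 11 gives -3 > -8. Violating.
Others bid (5, 11, 5): truth gives -8; bid 11 gives -3 > -8. Violating.
Others bid (5, 5, 8): truth gives 0; no alternative beats it.
Others bid (5, 8, 5): truth gives 0; no alternative beats it.
(Checking all 27 profiles: 20 have a profitable deviation, 7 do not.)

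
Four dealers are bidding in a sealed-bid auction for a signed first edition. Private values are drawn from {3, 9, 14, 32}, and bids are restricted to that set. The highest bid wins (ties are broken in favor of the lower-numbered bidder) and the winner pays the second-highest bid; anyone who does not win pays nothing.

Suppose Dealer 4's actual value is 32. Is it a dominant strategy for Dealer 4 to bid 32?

Check each profile of the others' bids and compare truth against every alternative bid.
Others bid (3, 3, 14): truth gives 18, best alternative gives 0.
Others bid (3, 9, 14): truth gives 18, best alternative gives 0.
Others bid (3, 14, 3): truth gives 18, best alternative gives 0.
Others bid (3, 14, 9): truth gives 18, best alternative gives 0.
Others bid (3, 14, 14): truth gives 18, best alternative gives 0.
Others bid (9, 3, 14): truth gives 18, best alternative gives 0.
(Remaining 58 profiles checked similarly; truth is weakly best in each.)
In every case the truthful bid is at least as good as any alternative, so it is a dominant strategy.

Yes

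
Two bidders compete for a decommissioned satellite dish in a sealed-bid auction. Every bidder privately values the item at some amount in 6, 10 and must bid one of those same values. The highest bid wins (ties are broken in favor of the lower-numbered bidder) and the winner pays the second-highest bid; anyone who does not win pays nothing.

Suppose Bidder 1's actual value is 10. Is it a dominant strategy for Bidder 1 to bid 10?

Check each profile of the others' bids and compare truth against every alternative bid.
Others bid (6): truth gives 4, best alternative gives 4.
Others bid (10): truth gives 0, best alternative gives 0.
In every case the truthful bid is at least as good as any alternative, so it is a dominant strategy.

Yes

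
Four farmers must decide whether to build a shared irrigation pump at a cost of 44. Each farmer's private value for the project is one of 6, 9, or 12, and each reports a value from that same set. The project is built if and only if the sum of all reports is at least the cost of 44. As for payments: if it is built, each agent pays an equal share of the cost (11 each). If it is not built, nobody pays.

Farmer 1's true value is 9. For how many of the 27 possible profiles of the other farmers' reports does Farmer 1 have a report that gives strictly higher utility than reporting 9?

1

Others report (12, 12, 12): truth gives -2; report 6 gives 0 > -2. Violating.
Others report (6, 6, 6): truth gives 0; no alternative beats it.
Others report (6, 6, 9): truth gives 0; no alternative beats it.
(Checking all 27 profiles: 1 has a profitable deviation, 26 do not.)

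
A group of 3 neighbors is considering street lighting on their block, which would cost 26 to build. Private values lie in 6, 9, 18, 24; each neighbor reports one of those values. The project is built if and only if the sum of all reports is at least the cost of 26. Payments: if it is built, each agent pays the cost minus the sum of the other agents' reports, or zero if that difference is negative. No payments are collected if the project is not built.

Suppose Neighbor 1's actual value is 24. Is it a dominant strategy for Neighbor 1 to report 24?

Yes

Check each profile of the others' reports and compare truth against every alternative report.
Others report (6, 24): truth gives 24, best alternative gives 24.
Others report (9, 18): truth gives 24, best alternative gives 24.
Others report (9, 24): truth gives 24, best alternative gives 24.
Others report (18, 9): truth gives 24, best alternative gives 24.
Others report (18, 18): truth gives 24, best alternative gives 24.
Others report (18, 24): truth gives 24, best alternative gives 24.
(Remaining 10 profiles checked similarly; truth is weakly best in each.)
In every case the truthful report is at least as good as any alternative, so it is a dominant strategy.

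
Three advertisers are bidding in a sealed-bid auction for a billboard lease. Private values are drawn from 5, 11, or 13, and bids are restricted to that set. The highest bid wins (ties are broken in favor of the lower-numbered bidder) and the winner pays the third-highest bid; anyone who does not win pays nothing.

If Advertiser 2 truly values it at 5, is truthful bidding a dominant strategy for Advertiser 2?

Yes

Check each profile of the others' bids and compare truth against every alternative bid.
Others bid (5, 5): truth gives 0, best alternative gives 0.
Others bid (5, 11): truth gives 0, best alternative gives 0.
Others bid (5, 13): truth gives 0, best alternative gives 0.
Others bid (11, 5): truth gives 0, best alternative gives 0.
Others bid (11, 11): truth gives 0, best alternative gives 0.
Others bid (11, 13): truth gives 0, best alternative gives 0.
(Remaining 3 profiles checked similarly; truth is weakly best in each.)
In every case the truthful bid is at least as good as any alternative, so it is a dominant strategy.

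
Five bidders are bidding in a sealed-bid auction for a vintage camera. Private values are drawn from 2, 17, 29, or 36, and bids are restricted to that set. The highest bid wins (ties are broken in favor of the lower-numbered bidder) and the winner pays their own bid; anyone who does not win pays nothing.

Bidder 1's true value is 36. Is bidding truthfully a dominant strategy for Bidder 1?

Consider the case where Bidder 2 bids 2, Bidder 3 bids 2, Bidder 4 bids 2 and Bidder 5 bids 2.
Truthful bid 36: wins, pays 36, utility 36 - 36 = 0.
Bid 2 instead: wins, pays 2, utility 36 - 2 = 34.
Since 34 > 0, bidding 2 is strictly better here, so truthful bidding is not dominant.

No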